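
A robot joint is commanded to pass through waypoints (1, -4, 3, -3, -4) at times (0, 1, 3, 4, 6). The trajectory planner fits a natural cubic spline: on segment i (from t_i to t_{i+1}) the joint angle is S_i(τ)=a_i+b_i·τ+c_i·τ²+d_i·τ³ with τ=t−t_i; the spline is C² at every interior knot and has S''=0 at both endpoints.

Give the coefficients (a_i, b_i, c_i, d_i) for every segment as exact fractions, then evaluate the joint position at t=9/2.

  seg 0: a=1 b=-2705/372 c=0 d=845/372
  seg 1: a=-4 b=-85/186 c=845/124 d=-1799/744
  seg 2: a=3 b=-206/93 c=-477/62 d=727/186
  seg 3: a=-3 b=-1093/186 c=125/31 d=-125/186
S(9/2) = -2487/496

Δ: Δ0=-5, Δ1=7/2, Δ2=-6, Δ3=-1/2
row 1: diag=6, rhs=51; c'=1/3, d'=17/2
row 2: denom=6−2·1/3=16/3; d'=(-57−2·17/2)/(16/3)=-111/8
row 3: denom=6−1·3/16=93/16; d'=(33−1·-111/8)/(93/16)=250/31
back: M3=250/31
back: M2=-111/8−3/16·250/31=-477/31
back: M1=17/2−1/3·-477/31=845/62
M: M0=0, M1=845/62, M2=-477/31, M3=250/31, M4=0
seg 0: a=1, c=M0/2=0, d=(M1−M0)/(6·1)=845/372, b=Δ0−h0·(2M0+M1)/6=-2705/372
seg 1: a=-4, c=M1/2=845/124, d=(M2−M1)/(6·2)=-1799/744, b=Δ1−h1·(2M1+M2)/6=-85/186
seg 2: a=3, c=M2/2=-477/62, d=(M3−M2)/(6·1)=727/186, b=Δ2−h2·(2M2+M3)/6=-206/93
seg 3: a=-3, c=M3/2=125/31, d=(M4−M3)/(6·2)=-125/186, b=Δ3−h3·(2M3+M4)/6=-1093/186
t_q=9/2 → seg 3, τ=1/2; S=-3+-1093/186·τ+125/31·τ²+-125/186·τ³=-2487/496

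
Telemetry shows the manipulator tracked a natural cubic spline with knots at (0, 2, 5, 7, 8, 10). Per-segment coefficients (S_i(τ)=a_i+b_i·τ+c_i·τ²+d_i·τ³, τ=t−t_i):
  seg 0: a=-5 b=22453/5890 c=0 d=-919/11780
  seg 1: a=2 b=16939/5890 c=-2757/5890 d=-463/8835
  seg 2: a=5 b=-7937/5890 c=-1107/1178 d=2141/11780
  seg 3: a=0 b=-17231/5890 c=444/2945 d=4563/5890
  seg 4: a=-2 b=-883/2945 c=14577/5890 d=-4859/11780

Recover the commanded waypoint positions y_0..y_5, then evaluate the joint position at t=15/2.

y_0 = S_0(0) = a_0 = -5
y_1 = S_1(0) = a_1 = 2
y_2 = S_2(0) = a_2 = 5
y_3 = S_3(0) = a_3 = 0
y_4 = S_4(0) = a_4 = -2
y_5 = S_4(2) = 4
t_q=15/2 is in segment 3 (τ=1/2); S_3(τ)=-12517/9424

y_0=-5 y_1=2 y_2=5 y_3=0 y_4=-2 y_5=4
S(15/2) = -12517/9424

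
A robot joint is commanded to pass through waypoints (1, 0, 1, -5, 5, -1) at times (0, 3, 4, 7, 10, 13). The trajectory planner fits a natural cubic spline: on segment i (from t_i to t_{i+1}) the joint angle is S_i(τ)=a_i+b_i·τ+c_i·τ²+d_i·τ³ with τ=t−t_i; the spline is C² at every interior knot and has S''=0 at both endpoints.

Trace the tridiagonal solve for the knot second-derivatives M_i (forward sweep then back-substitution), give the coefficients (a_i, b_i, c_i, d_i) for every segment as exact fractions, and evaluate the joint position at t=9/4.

Δ: Δ0=-1/3, Δ1=1, Δ2=-2, Δ3=10/3, Δ4=-2
row 1: diag=8, rhs=8; c'=1/8, d'=1
row 2: denom=8−1·1/8=63/8; d'=(-18−1·1)/(63/8)=-152/63
row 3: denom=12−3·8/21=76/7; d'=(32−3·-152/63)/(76/7)=206/57
row 4: denom=12−3·21/76=849/76; d'=(-32−3·206/57)/(849/76)=-3256/849
back: M4=-3256/849
back: M3=206/57−21/76·-3256/849=3968/849
back: M2=-152/63−8/21·3968/849=-3560/849
back: M1=1−1/8·-3560/849=1294/849
M: M0=0, M1=1294/849, M2=-3560/849, M3=3968/849, M4=-3256/849, M5=0
seg 0: a=1, c=M0/2=0, d=(M1−M0)/(6·3)=647/7641, b=Δ0−h0·(2M0+M1)/6=-310/283
seg 1: a=0, c=M1/2=647/849, d=(M2−M1)/(6·1)=-809/849, b=Δ1−h1·(2M1+M2)/6=337/283
seg 2: a=1, c=M2/2=-1780/849, d=(M3−M2)/(6·3)=3764/7641, b=Δ2−h2·(2M2+M3)/6=-122/849
seg 3: a=-5, c=M3/2=1984/849, d=(M4−M3)/(6·3)=-1204/2547, b=Δ3−h3·(2M3+M4)/6=490/849
seg 4: a=5, c=M4/2=-1628/849, d=(M5−M4)/(6·3)=1628/7641, b=Δ4−h4·(2M4+M5)/6=1558/849
t_q=9/4 → seg 0, τ=9/4; S=1+-310/283·τ+0·τ²+647/7641·τ³=-9059/18112

  seg 0: a=1 b=-310/283 c=0 d=647/7641
  seg 1: a=0 b=337/283 c=647/849 d=-809/849
  seg 2: a=1 b=-122/849 c=-1780/849 d=3764/7641
  seg 3: a=-5 b=490/849 c=1984/849 d=-1204/2547
  seg 4: a=5 b=1558/849 c=-1628/849 d=1628/7641
S(9/4) = -9059/18112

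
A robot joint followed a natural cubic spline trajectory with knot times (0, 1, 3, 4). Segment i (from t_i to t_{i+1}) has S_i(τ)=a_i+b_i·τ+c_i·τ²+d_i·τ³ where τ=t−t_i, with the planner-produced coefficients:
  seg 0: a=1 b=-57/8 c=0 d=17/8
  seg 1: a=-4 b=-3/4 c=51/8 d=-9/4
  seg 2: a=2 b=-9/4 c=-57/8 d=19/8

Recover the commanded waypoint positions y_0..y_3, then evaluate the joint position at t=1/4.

y_0 = S_0(0) = a_0 = 1
y_1 = S_1(0) = a_1 = -4
y_2 = S_2(0) = a_2 = 2
y_3 = S_2(1) = -5
t_q=1/4 is in segment 0 (τ=1/4); S_0(τ)=-383/512

y_0=1 y_1=-4 y_2=2 y_3=-5
S(1/4) = -383/512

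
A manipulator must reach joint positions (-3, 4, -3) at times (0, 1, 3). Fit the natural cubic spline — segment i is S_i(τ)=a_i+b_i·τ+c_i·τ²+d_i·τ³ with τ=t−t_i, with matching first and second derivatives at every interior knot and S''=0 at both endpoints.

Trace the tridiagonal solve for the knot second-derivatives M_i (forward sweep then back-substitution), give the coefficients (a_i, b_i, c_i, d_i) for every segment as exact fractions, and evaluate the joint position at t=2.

  seg 0: a=-3 b=35/4 c=0 d=-7/4
  seg 1: a=4 b=7/2 c=-21/4 d=7/8
S(2) = 25/8

Δ: Δ0=7, Δ1=-7/2
row 1: diag=6, rhs=-63; c'=1/3, d'=-21/2
back: M1=-21/2
M: M0=0, M1=-21/2, M2=0
seg 0: a=-3, c=M0/2=0, d=(M1−M0)/(6·1)=-7/4, b=Δ0−h0·(2M0+M1)/6=35/4
seg 1: a=4, c=M1/2=-21/4, d=(M2−M1)/(6·2)=7/8, b=Δ1−h1·(2M1+M2)/6=7/2
t_q=2 → seg 1, τ=1; S=4+7/2·τ+-21/4·τ²+7/8·τ³=25/8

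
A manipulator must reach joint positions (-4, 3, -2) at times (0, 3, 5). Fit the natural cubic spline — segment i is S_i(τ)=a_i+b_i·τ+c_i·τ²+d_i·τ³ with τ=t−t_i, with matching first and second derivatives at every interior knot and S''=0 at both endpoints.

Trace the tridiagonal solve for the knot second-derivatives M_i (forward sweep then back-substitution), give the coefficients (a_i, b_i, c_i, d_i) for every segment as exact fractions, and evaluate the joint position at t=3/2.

  seg 0: a=-4 b=227/60 c=0 d=-29/180
  seg 1: a=3 b=-17/30 c=-29/20 d=29/120
S(3/2) = 181/160

Δ: Δ0=7/3, Δ1=-5/2
row 1: diag=10, rhs=-29; c'=1/5, d'=-29/10
back: M1=-29/10
M: M0=0, M1=-29/10, M2=0
seg 0: a=-4, c=M0/2=0, d=(M1−M0)/(6·3)=-29/180, b=Δ0−h0·(2M0+M1)/6=227/60
seg 1: a=3, c=M1/2=-29/20, d=(M2−M1)/(6·2)=29/120, b=Δ1−h1·(2M1+M2)/6=-17/30
t_q=3/2 → seg 0, τ=3/2; S=-4+227/60·τ+0·τ²+-29/180·τ³=181/160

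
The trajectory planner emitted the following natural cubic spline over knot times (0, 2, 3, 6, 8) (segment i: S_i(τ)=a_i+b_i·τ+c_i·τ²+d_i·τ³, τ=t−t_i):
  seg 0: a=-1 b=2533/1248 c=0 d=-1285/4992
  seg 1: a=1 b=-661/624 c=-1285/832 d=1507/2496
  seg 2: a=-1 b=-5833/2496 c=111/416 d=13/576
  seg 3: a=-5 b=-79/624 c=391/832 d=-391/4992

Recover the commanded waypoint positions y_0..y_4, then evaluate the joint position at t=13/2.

y_0=-1 y_1=1 y_2=-1 y_3=-5 y_4=-4
S(13/2) = -65969/13312

y_0 = S_0(0) = a_0 = -1
y_1 = S_1(0) = a_1 = 1
y_2 = S_2(0) = a_2 = -1
y_3 = S_3(0) = a_3 = -5
y_4 = S_3(2) = -4
t_q=13/2 is in segment 3 (τ=1/2); S_3(τ)=-65969/13312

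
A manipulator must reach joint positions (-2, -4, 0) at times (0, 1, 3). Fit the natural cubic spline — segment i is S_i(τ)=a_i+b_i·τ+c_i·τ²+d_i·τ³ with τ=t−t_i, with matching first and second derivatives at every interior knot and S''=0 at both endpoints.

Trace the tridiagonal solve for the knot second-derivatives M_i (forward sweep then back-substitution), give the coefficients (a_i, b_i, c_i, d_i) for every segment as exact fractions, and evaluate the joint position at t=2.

Δ: Δ0=-2, Δ1=2
row 1: diag=6, rhs=24; c'=1/3, d'=4
back: M1=4
M: M0=0, M1=4, M2=0
seg 0: a=-2, c=M0/2=0, d=(M1−M0)/(6·1)=2/3, b=Δ0−h0·(2M0+M1)/6=-8/3
seg 1: a=-4, c=M1/2=2, d=(M2−M1)/(6·2)=-1/3, b=Δ1−h1·(2M1+M2)/6=-2/3
t_q=2 → seg 1, τ=1; S=-4+-2/3·τ+2·τ²+-1/3·τ³=-3

  seg 0: a=-2 b=-8/3 c=0 d=2/3
  seg 1: a=-4 b=-2/3 c=2 d=-1/3
S(2) = -3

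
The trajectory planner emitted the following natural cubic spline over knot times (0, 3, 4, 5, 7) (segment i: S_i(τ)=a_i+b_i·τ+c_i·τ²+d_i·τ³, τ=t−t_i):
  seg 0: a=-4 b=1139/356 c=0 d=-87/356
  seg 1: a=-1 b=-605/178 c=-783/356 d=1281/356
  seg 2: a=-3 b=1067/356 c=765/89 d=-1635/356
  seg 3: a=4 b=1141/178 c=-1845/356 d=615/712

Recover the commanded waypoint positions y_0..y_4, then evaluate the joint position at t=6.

y_0 = S_0(0) = a_0 = -4
y_1 = S_1(0) = a_1 = -1
y_2 = S_2(0) = a_2 = -3
y_3 = S_3(0) = a_3 = 4
y_4 = S_3(2) = 3
t_q=6 is in segment 3 (τ=1); S_3(τ)=4337/712

y_0=-4 y_1=-1 y_2=-3 y_3=4 y_4=3
S(6) = 4337/712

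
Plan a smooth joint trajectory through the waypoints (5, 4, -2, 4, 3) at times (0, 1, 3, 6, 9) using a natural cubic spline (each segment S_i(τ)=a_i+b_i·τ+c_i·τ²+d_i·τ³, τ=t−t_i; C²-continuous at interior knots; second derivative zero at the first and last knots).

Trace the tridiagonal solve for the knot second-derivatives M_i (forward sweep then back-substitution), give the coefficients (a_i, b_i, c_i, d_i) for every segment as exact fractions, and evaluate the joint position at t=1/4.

  seg 0: a=5 b=-131/309 c=0 d=-178/309
  seg 1: a=4 b=-665/309 c=-178/103 d=403/618
  seg 2: a=-2 b=-383/309 c=225/103 d=-1024/2781
  seg 3: a=4 b=595/309 c=-349/309 d=349/2781
S(1/4) = 16101/3296

Δ: Δ0=-1, Δ1=-3, Δ2=2, Δ3=-1/3
row 1: diag=6, rhs=-12; c'=1/3, d'=-2
row 2: denom=10−2·1/3=28/3; d'=(30−2·-2)/(28/3)=51/14
row 3: denom=12−3·9/28=309/28; d'=(-14−3·51/14)/(309/28)=-698/309
back: M3=-698/309
back: M2=51/14−9/28·-698/309=450/103
back: M1=-2−1/3·450/103=-356/103
M: M0=0, M1=-356/103, M2=450/103, M3=-698/309, M4=0
seg 0: a=5, c=M0/2=0, d=(M1−M0)/(6·1)=-178/309, b=Δ0−h0·(2M0+M1)/6=-131/309
seg 1: a=4, c=M1/2=-178/103, d=(M2−M1)/(6·2)=403/618, b=Δ1−h1·(2M1+M2)/6=-665/309
seg 2: a=-2, c=M2/2=225/103, d=(M3−M2)/(6·3)=-1024/2781, b=Δ2−h2·(2M2+M3)/6=-383/309
seg 3: a=4, c=M3/2=-349/309, d=(M4−M3)/(6·3)=349/2781, b=Δ3−h3·(2M3+M4)/6=595/309
t_q=1/4 → seg 0, τ=1/4; S=5+-131/309·τ+0·τ²+-178/309·τ³=16101/3296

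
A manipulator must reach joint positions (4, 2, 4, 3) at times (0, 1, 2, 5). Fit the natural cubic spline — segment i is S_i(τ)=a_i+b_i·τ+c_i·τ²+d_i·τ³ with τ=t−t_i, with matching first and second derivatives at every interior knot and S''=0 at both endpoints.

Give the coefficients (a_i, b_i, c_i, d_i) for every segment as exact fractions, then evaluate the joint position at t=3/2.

Δ: Δ0=-2, Δ1=2, Δ2=-1/3
row 1: diag=4, rhs=24; c'=1/4, d'=6
row 2: denom=8−1·1/4=31/4; d'=(-14−1·6)/(31/4)=-80/31
back: M2=-80/31
back: M1=6−1/4·-80/31=206/31
M: M0=0, M1=206/31, M2=-80/31, M3=0
seg 0: a=4, c=M0/2=0, d=(M1−M0)/(6·1)=103/93, b=Δ0−h0·(2M0+M1)/6=-289/93
seg 1: a=2, c=M1/2=103/31, d=(M2−M1)/(6·1)=-143/93, b=Δ1−h1·(2M1+M2)/6=20/93
seg 2: a=4, c=M2/2=-40/31, d=(M3−M2)/(6·3)=40/279, b=Δ2−h2·(2M2+M3)/6=209/93
t_q=3/2 → seg 1, τ=1/2; S=2+20/93·τ+103/31·τ²+-143/93·τ³=681/248

  seg 0: a=4 b=-289/93 c=0 d=103/93
  seg 1: a=2 b=20/93 c=103/31 d=-143/93
  seg 2: a=4 b=209/93 c=-40/31 d=40/279
S(3/2) = 681/248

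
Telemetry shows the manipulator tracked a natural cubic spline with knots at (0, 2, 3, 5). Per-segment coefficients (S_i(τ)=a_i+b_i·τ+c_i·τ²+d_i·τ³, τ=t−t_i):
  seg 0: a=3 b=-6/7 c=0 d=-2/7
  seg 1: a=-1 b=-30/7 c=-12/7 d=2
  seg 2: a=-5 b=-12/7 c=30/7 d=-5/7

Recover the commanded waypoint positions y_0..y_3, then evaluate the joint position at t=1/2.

y_0 = S_0(0) = a_0 = 3
y_1 = S_1(0) = a_1 = -1
y_2 = S_2(0) = a_2 = -5
y_3 = S_2(2) = 3
t_q=1/2 is in segment 0 (τ=1/2); S_0(τ)=71/28

y_0=3 y_1=-1 y_2=-5 y_3=3
S(1/2) = 71/28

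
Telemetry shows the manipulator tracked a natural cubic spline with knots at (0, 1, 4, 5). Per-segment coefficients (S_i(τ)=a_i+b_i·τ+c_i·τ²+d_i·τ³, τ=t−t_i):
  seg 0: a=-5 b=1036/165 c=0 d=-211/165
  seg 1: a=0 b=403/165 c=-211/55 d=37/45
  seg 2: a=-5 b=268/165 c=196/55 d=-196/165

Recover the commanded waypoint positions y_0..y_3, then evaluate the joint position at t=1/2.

y_0 = S_0(0) = a_0 = -5
y_1 = S_1(0) = a_1 = 0
y_2 = S_2(0) = a_2 = -5
y_3 = S_2(1) = -1
t_q=1/2 is in segment 0 (τ=1/2); S_0(τ)=-889/440

y_0=-5 y_1=0 y_2=-5 y_3=-1
S(1/2) = -889/440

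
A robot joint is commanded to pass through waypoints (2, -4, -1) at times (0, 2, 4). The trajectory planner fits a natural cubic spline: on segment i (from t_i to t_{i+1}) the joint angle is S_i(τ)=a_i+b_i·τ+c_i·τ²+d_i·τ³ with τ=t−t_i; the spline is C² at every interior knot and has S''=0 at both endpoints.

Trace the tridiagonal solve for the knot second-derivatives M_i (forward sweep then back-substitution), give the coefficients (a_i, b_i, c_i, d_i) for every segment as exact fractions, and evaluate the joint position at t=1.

Δ: Δ0=-3, Δ1=3/2
row 1: diag=8, rhs=27; c'=1/4, d'=27/8
back: M1=27/8
M: M0=0, M1=27/8, M2=0
seg 0: a=2, c=M0/2=0, d=(M1−M0)/(6·2)=9/32, b=Δ0−h0·(2M0+M1)/6=-33/8
seg 1: a=-4, c=M1/2=27/16, d=(M2−M1)/(6·2)=-9/32, b=Δ1−h1·(2M1+M2)/6=-3/4
t_q=1 → seg 0, τ=1; S=2+-33/8·τ+0·τ²+9/32·τ³=-59/32

  seg 0: a=2 b=-33/8 c=0 d=9/32
  seg 1: a=-4 b=-3/4 c=27/16 d=-9/32
S(1) = -59/32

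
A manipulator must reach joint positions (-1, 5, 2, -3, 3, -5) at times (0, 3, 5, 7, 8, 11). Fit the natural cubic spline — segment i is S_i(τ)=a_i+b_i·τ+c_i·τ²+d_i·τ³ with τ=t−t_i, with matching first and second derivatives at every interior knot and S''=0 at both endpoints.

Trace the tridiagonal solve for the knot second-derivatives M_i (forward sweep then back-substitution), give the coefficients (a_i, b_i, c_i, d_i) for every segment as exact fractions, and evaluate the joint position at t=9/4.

  seg 0: a=-1 b=4457/1626 c=0 d=-1205/14634
  seg 1: a=5 b=421/813 c=-1205/1626 d=-871/6504
  seg 2: a=2 b=-2197/542 c=-5023/3252 d=7549/6504
  seg 3: a=-3 b=3005/813 c=4406/813 d=-2533/813
  seg 4: a=3 b=1406/271 c=-3193/813 d=3193/7317
S(9/4) = 146713/34688

Δ: Δ0=2, Δ1=-3/2, Δ2=-5/2, Δ3=6, Δ4=-8/3
row 1: diag=10, rhs=-21; c'=1/5, d'=-21/10
row 2: denom=8−2·1/5=38/5; d'=(-6−2·-21/10)/(38/5)=-9/38
row 3: denom=6−2·5/19=104/19; d'=(51−2·-9/38)/(104/19)=489/52
row 4: denom=8−1·19/104=813/104; d'=(-52−1·489/52)/(813/104)=-6386/813
back: M4=-6386/813
back: M3=489/52−19/104·-6386/813=8812/813
back: M2=-9/38−5/19·8812/813=-5023/1626
back: M1=-21/10−1/5·-5023/1626=-1205/813
M: M0=0, M1=-1205/813, M2=-5023/1626, M3=8812/813, M4=-6386/813, M5=0
seg 0: a=-1, c=M0/2=0, d=(M1−M0)/(6·3)=-1205/14634, b=Δ0−h0·(2M0+M1)/6=4457/1626
seg 1: a=5, c=M1/2=-1205/1626, d=(M2−M1)/(6·2)=-871/6504, b=Δ1−h1·(2M1+M2)/6=421/813
seg 2: a=2, c=M2/2=-5023/3252, d=(M3−M2)/(6·2)=7549/6504, b=Δ2−h2·(2M2+M3)/6=-2197/542
seg 3: a=-3, c=M3/2=4406/813, d=(M4−M3)/(6·1)=-2533/813, b=Δ3−h3·(2M3+M4)/6=3005/813
seg 4: a=3, c=M4/2=-3193/813, d=(M5−M4)/(6·3)=3193/7317, b=Δ4−h4·(2M4+M5)/6=1406/271
t_q=9/4 → seg 0, τ=9/4; S=-1+4457/1626·τ+0·τ²+-1205/14634·τ³=146713/34688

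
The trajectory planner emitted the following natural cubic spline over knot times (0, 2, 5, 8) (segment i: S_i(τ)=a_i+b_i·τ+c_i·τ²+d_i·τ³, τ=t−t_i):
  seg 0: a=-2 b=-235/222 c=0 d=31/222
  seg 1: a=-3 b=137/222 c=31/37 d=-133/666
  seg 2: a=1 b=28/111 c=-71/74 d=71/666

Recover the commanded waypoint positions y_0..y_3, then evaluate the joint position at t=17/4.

y_0 = S_0(0) = a_0 = -2
y_1 = S_1(0) = a_1 = -3
y_2 = S_2(0) = a_2 = 1
y_3 = S_2(3) = -4
t_q=17/4 is in segment 1 (τ=9/4); S_1(τ)=1683/4736

y_0=-2 y_1=-3 y_2=1 y_3=-4
S(17/4) = 1683/4736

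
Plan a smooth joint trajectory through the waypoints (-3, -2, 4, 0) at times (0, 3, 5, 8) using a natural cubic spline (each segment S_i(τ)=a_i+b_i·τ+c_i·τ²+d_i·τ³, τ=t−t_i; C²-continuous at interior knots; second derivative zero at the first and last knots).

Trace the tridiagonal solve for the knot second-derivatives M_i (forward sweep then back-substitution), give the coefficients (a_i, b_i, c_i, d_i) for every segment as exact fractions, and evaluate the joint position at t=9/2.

  seg 0: a=-3 b=-37/48 c=0 d=53/432
  seg 1: a=-2 b=61/24 c=53/48 d=-7/16
  seg 2: a=4 b=41/24 c=-73/48 d=73/432
S(9/2) = 361/128

Δ: Δ0=1/3, Δ1=3, Δ2=-4/3
row 1: diag=10, rhs=16; c'=1/5, d'=8/5
row 2: denom=10−2·1/5=48/5; d'=(-26−2·8/5)/(48/5)=-73/24
back: M2=-73/24
back: M1=8/5−1/5·-73/24=53/24
M: M0=0, M1=53/24, M2=-73/24, M3=0
seg 0: a=-3, c=M0/2=0, d=(M1−M0)/(6·3)=53/432, b=Δ0−h0·(2M0+M1)/6=-37/48
seg 1: a=-2, c=M1/2=53/48, d=(M2−M1)/(6·2)=-7/16, b=Δ1−h1·(2M1+M2)/6=61/24
seg 2: a=4, c=M2/2=-73/48, d=(M3−M2)/(6·3)=73/432, b=Δ2−h2·(2M2+M3)/6=41/24
t_q=9/2 → seg 1, τ=3/2; S=-2+61/24·τ+53/48·τ²+-7/16·τ³=361/128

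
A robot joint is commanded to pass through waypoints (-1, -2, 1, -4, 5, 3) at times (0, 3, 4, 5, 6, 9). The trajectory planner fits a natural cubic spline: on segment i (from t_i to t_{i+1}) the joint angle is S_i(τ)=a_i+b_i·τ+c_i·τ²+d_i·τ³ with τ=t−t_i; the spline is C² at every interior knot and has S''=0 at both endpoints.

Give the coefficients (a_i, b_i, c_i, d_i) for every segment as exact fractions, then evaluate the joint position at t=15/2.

Δ: Δ0=-1/3, Δ1=3, Δ2=-5, Δ3=9, Δ4=-2/3
row 1: diag=8, rhs=20; c'=1/8, d'=5/2
row 2: denom=4−1·1/8=31/8; d'=(-48−1·5/2)/(31/8)=-404/31
row 3: denom=4−1·8/31=116/31; d'=(84−1·-404/31)/(116/31)=752/29
row 4: denom=8−1·31/116=897/116; d'=(-58−1·752/29)/(897/116)=-9736/897
back: M4=-9736/897
back: M3=752/29−31/116·-9736/897=25862/897
back: M2=-404/31−8/31·25862/897=-18364/897
back: M1=5/2−1/8·-18364/897=4538/897
M: M0=0, M1=4538/897, M2=-18364/897, M3=25862/897, M4=-9736/897, M5=0
seg 0: a=-1, c=M0/2=0, d=(M1−M0)/(6·3)=2269/8073, b=Δ0−h0·(2M0+M1)/6=-856/299
seg 1: a=-2, c=M1/2=2269/897, d=(M2−M1)/(6·1)=-3817/897, b=Δ1−h1·(2M1+M2)/6=1413/299
seg 2: a=1, c=M2/2=-9182/897, d=(M3−M2)/(6·1)=189/23, b=Δ2−h2·(2M2+M3)/6=-2674/897
seg 3: a=-4, c=M3/2=12931/897, d=(M4−M3)/(6·1)=-5933/897, b=Δ3−h3·(2M3+M4)/6=1075/897
seg 4: a=5, c=M4/2=-4868/897, d=(M5−M4)/(6·3)=4868/8073, b=Δ4−h4·(2M4+M5)/6=3046/299
t_q=15/2 → seg 4, τ=3/2; S=5+3046/299·τ+-4868/897·τ²+4868/8073·τ³=6043/598

  seg 0: a=-1 b=-856/299 c=0 d=2269/8073
  seg 1: a=-2 b=1413/299 c=2269/897 d=-3817/897
  seg 2: a=1 b=-2674/897 c=-9182/897 d=189/23
  seg 3: a=-4 b=1075/897 c=12931/897 d=-5933/897
  seg 4: a=5 b=3046/299 c=-4868/897 d=4868/8073
S(15/2) = 6043/598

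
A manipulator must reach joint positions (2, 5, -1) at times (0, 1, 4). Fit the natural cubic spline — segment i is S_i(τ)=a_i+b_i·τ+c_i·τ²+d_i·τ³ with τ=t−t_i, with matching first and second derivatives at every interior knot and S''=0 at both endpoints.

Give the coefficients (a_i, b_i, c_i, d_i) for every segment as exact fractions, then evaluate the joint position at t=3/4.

Δ: Δ0=3, Δ1=-2
row 1: diag=8, rhs=-30; c'=3/8, d'=-15/4
back: M1=-15/4
M: M0=0, M1=-15/4, M2=0
seg 0: a=2, c=M0/2=0, d=(M1−M0)/(6·1)=-5/8, b=Δ0−h0·(2M0+M1)/6=29/8
seg 1: a=5, c=M1/2=-15/8, d=(M2−M1)/(6·3)=5/24, b=Δ1−h1·(2M1+M2)/6=7/4
t_q=3/4 → seg 0, τ=3/4; S=2+29/8·τ+0·τ²+-5/8·τ³=2281/512

  seg 0: a=2 b=29/8 c=0 d=-5/8
  seg 1: a=5 b=7/4 c=-15/8 d=5/24
S(3/4) = 2281/512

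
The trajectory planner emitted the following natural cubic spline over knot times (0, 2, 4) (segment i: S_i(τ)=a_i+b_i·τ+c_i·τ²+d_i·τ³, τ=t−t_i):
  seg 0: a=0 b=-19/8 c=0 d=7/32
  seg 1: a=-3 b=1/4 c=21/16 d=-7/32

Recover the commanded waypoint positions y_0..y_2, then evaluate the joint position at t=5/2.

y_0=0 y_1=-3 y_2=1
S(5/2) = -659/256

y_0 = S_0(0) = a_0 = 0
y_1 = S_1(0) = a_1 = -3
y_2 = S_1(2) = 1
t_q=5/2 is in segment 1 (τ=1/2); S_1(τ)=-659/256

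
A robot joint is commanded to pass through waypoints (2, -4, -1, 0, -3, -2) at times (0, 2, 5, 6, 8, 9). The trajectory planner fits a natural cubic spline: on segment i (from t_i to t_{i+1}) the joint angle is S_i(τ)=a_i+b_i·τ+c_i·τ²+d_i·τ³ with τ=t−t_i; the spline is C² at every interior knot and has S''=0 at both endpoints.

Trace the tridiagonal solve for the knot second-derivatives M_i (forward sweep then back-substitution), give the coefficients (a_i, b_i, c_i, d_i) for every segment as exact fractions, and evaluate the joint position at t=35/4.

Δ: Δ0=-3, Δ1=1, Δ2=1, Δ3=-3/2, Δ4=1
row 1: diag=10, rhs=24; c'=3/10, d'=12/5
row 2: denom=8−3·3/10=71/10; d'=(0−3·12/5)/(71/10)=-72/71
row 3: denom=6−1·10/71=416/71; d'=(-15−1·-72/71)/(416/71)=-993/416
row 4: denom=6−2·71/208=553/104; d'=(15−2·-993/416)/(553/104)=4113/1106
back: M4=4113/1106
back: M3=-993/416−71/208·4113/1106=-2022/553
back: M2=-72/71−10/71·-2022/553=-276/553
back: M1=12/5−3/10·-276/553=1410/553
M: M0=0, M1=1410/553, M2=-276/553, M3=-2022/553, M4=4113/1106, M5=0
seg 0: a=2, c=M0/2=0, d=(M1−M0)/(6·2)=235/1106, b=Δ0−h0·(2M0+M1)/6=-2129/553
seg 1: a=-4, c=M1/2=705/553, d=(M2−M1)/(6·3)=-281/1659, b=Δ1−h1·(2M1+M2)/6=-719/553
seg 2: a=-1, c=M2/2=-138/553, d=(M3−M2)/(6·1)=-291/553, b=Δ2−h2·(2M2+M3)/6=982/553
seg 3: a=0, c=M3/2=-1011/553, d=(M4−M3)/(6·2)=2719/4424, b=Δ3−h3·(2M3+M4)/6=-167/553
seg 4: a=-3, c=M4/2=4113/2212, d=(M5−M4)/(6·1)=-1371/2212, b=Δ4−h4·(2M4+M5)/6=-265/1106
t_q=35/4 → seg 4, τ=3/4; S=-3+-265/1106·τ+4113/2212·τ²+-1371/2212·τ³=-339093/141568

  seg 0: a=2 b=-2129/553 c=0 d=235/1106
  seg 1: a=-4 b=-719/553 c=705/553 d=-281/1659
  seg 2: a=-1 b=982/553 c=-138/553 d=-291/553
  seg 3: a=0 b=-167/553 c=-1011/553 d=2719/4424
  seg 4: a=-3 b=-265/1106 c=4113/2212 d=-1371/2212
S(35/4) = -339093/141568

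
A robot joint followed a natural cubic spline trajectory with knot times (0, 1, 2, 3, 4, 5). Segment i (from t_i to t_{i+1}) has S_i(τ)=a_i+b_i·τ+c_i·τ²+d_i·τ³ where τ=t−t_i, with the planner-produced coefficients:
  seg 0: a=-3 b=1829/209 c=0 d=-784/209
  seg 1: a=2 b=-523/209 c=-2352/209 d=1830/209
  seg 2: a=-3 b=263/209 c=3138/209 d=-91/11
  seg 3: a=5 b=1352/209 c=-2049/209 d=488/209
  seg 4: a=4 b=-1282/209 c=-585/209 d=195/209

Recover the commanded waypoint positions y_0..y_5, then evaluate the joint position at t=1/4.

y_0 = S_0(0) = a_0 = -3
y_1 = S_1(0) = a_1 = 2
y_2 = S_2(0) = a_2 = -3
y_3 = S_3(0) = a_3 = 5
y_4 = S_4(0) = a_4 = 4
y_5 = S_4(1) = -4
t_q=1/4 is in segment 0 (τ=1/4); S_0(τ)=-182/209

y_0=-3 y_1=2 y_2=-3 y_3=5 y_4=4 y_5=-4
S(1/4) = -182/209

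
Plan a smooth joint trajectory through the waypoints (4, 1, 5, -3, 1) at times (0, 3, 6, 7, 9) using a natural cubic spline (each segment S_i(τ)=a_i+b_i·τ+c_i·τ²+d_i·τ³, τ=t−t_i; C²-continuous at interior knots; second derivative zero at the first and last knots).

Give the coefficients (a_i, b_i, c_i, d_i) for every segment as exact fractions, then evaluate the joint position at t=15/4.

Δ: Δ0=-1, Δ1=4/3, Δ2=-8, Δ3=2
row 1: diag=12, rhs=14; c'=1/4, d'=7/6
row 2: denom=8−3·1/4=29/4; d'=(-56−3·7/6)/(29/4)=-238/29
row 3: denom=6−1·4/29=170/29; d'=(60−1·-238/29)/(170/29)=989/85
back: M3=989/85
back: M2=-238/29−4/29·989/85=-834/85
back: M1=7/6−1/4·-834/85=923/255
M: M0=0, M1=923/255, M2=-834/85, M3=989/85, M4=0
seg 0: a=4, c=M0/2=0, d=(M1−M0)/(6·3)=923/4590, b=Δ0−h0·(2M0+M1)/6=-1433/510
seg 1: a=1, c=M1/2=923/510, d=(M2−M1)/(6·3)=-685/918, b=Δ1−h1·(2M1+M2)/6=668/255
seg 2: a=5, c=M2/2=-417/85, d=(M3−M2)/(6·1)=1823/510, b=Δ2−h2·(2M2+M3)/6=-3401/510
seg 3: a=-3, c=M3/2=989/170, d=(M4−M3)/(6·2)=-989/1020, b=Δ3−h3·(2M3+M4)/6=-1468/255
t_q=15/4 → seg 1, τ=3/4; S=1+668/255·τ+923/510·τ²+-685/918·τ³=39907/10880

  seg 0: a=4 b=-1433/510 c=0 d=923/4590
  seg 1: a=1 b=668/255 c=923/510 d=-685/918
  seg 2: a=5 b=-3401/510 c=-417/85 d=1823/510
  seg 3: a=-3 b=-1468/255 c=989/170 d=-989/1020
S(15/4) = 39907/10880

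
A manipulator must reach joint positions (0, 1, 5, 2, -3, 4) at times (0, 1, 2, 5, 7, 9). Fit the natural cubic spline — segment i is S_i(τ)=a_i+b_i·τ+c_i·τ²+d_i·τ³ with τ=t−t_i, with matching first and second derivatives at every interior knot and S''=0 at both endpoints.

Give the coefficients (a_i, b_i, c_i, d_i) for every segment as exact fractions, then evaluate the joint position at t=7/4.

  seg 0: a=0 b=38/517 c=0 d=479/517
  seg 1: a=1 b=1475/517 c=1437/517 d=-844/517
  seg 2: a=5 b=1817/517 c=-1095/517 d=317/1551
  seg 3: a=2 b=-1900/517 c=-144/517 d=1791/4136
  seg 4: a=-3 b=421/1034 c=4797/2068 d=-1599/4136
S(7/4) = 4151/1034

Δ: Δ0=1, Δ1=4, Δ2=-1, Δ3=-5/2, Δ4=7/2
row 1: diag=4, rhs=18; c'=1/4, d'=9/2
row 2: denom=8−1·1/4=31/4; d'=(-30−1·9/2)/(31/4)=-138/31
row 3: denom=10−3·12/31=274/31; d'=(-9−3·-138/31)/(274/31)=135/274
row 4: denom=8−2·31/137=1034/137; d'=(36−2·135/274)/(1034/137)=4797/1034
back: M4=4797/1034
back: M3=135/274−31/137·4797/1034=-288/517
back: M2=-138/31−12/31·-288/517=-2190/517
back: M1=9/2−1/4·-2190/517=2874/517
M: M0=0, M1=2874/517, M2=-2190/517, M3=-288/517, M4=4797/1034, M5=0
seg 0: a=0, c=M0/2=0, d=(M1−M0)/(6·1)=479/517, b=Δ0−h0·(2M0+M1)/6=38/517
seg 1: a=1, c=M1/2=1437/517, d=(M2−M1)/(6·1)=-844/517, b=Δ1−h1·(2M1+M2)/6=1475/517
seg 2: a=5, c=M2/2=-1095/517, d=(M3−M2)/(6·3)=317/1551, b=Δ2−h2·(2M2+M3)/6=1817/517
seg 3: a=2, c=M3/2=-144/517, d=(M4−M3)/(6·2)=1791/4136, b=Δ3−h3·(2M3+M4)/6=-1900/517
seg 4: a=-3, c=M4/2=4797/2068, d=(M5−M4)/(6·2)=-1599/4136, b=Δ4−h4·(2M4+M5)/6=421/1034
t_q=7/4 → seg 1, τ=3/4; S=1+1475/517·τ+1437/517·τ²+-844/517·τ³=4151/1034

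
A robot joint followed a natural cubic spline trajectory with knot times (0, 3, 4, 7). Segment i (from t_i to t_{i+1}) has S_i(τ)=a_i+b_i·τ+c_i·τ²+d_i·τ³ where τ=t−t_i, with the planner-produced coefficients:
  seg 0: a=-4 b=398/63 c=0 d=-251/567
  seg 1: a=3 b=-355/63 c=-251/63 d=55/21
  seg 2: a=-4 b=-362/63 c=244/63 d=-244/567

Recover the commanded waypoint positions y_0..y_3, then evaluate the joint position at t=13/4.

y_0=-4 y_1=3 y_2=-4 y_3=2
S(13/4) = 1859/1344

y_0 = S_0(0) = a_0 = -4
y_1 = S_1(0) = a_1 = 3
y_2 = S_2(0) = a_2 = -4
y_3 = S_2(3) = 2
t_q=13/4 is in segment 1 (τ=1/4); S_1(τ)=1859/1344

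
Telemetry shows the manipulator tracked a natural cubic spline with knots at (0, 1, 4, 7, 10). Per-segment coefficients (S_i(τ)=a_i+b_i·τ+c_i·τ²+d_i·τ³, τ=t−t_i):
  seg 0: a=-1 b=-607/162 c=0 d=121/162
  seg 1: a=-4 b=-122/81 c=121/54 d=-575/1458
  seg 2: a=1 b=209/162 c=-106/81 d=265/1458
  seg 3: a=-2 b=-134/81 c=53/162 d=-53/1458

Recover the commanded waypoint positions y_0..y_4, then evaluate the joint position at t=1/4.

y_0=-1 y_1=-4 y_2=1 y_3=-2 y_4=-5
S(1/4) = -6653/3456

y_0 = S_0(0) = a_0 = -1
y_1 = S_1(0) = a_1 = -4
y_2 = S_2(0) = a_2 = 1
y_3 = S_3(0) = a_3 = -2
y_4 = S_3(3) = -5
t_q=1/4 is in segment 0 (τ=1/4); S_0(τ)=-6653/3456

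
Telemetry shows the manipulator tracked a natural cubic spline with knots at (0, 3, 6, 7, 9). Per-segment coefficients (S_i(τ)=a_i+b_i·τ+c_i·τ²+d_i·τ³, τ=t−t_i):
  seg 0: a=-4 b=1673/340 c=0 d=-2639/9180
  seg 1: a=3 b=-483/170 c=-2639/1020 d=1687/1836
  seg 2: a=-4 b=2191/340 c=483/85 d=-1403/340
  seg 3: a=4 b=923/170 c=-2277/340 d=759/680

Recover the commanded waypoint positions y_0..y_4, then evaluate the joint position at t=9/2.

y_0 = S_0(0) = a_0 = -4
y_1 = S_1(0) = a_1 = 3
y_2 = S_2(0) = a_2 = -4
y_3 = S_3(0) = a_3 = 4
y_4 = S_3(2) = -3
t_q=9/2 is in segment 1 (τ=3/2); S_1(τ)=-10831/2720

y_0=-4 y_1=3 y_2=-4 y_3=4 y_4=-3
S(9/2) = -10831/2720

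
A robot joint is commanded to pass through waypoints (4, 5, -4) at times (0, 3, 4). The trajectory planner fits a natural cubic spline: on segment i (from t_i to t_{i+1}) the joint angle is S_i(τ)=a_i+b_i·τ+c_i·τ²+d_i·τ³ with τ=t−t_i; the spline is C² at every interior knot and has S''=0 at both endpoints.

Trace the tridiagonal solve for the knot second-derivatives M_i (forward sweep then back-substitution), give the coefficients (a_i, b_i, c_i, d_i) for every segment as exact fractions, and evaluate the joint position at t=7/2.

  seg 0: a=4 b=23/6 c=0 d=-7/18
  seg 1: a=5 b=-20/3 c=-7/2 d=7/6
S(7/2) = 15/16

Δ: Δ0=1/3, Δ1=-9
row 1: diag=8, rhs=-56; c'=1/8, d'=-7
back: M1=-7
M: M0=0, M1=-7, M2=0
seg 0: a=4, c=M0/2=0, d=(M1−M0)/(6·3)=-7/18, b=Δ0−h0·(2M0+M1)/6=23/6
seg 1: a=5, c=M1/2=-7/2, d=(M2−M1)/(6·1)=7/6, b=Δ1−h1·(2M1+M2)/6=-20/3
t_q=7/2 → seg 1, τ=1/2; S=5+-20/3·τ+-7/2·τ²+7/6·τ³=15/16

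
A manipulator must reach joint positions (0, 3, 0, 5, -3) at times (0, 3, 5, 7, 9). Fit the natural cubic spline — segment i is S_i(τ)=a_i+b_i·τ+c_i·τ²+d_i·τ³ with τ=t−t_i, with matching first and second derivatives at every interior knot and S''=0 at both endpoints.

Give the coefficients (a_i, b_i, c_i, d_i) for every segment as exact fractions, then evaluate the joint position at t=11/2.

Δ: Δ0=1, Δ1=-3/2, Δ2=5/2, Δ3=-4
row 1: diag=10, rhs=-15; c'=1/5, d'=-3/2
row 2: denom=8−2·1/5=38/5; d'=(24−2·-3/2)/(38/5)=135/38
row 3: denom=8−2·5/19=142/19; d'=(-39−2·135/38)/(142/19)=-438/71
back: M3=-438/71
back: M2=135/38−5/19·-438/71=735/142
back: M1=-3/2−1/5·735/142=-180/71
M: M0=0, M1=-180/71, M2=735/142, M3=-438/71, M4=0
seg 0: a=0, c=M0/2=0, d=(M1−M0)/(6·3)=-10/71, b=Δ0−h0·(2M0+M1)/6=161/71
seg 1: a=3, c=M1/2=-90/71, d=(M2−M1)/(6·2)=365/568, b=Δ1−h1·(2M1+M2)/6=-109/71
seg 2: a=0, c=M2/2=735/284, d=(M3−M2)/(6·2)=-537/568, b=Δ2−h2·(2M2+M3)/6=157/142
seg 3: a=5, c=M3/2=-219/71, d=(M4−M3)/(6·2)=73/142, b=Δ3−h3·(2M3+M4)/6=8/71
t_q=11/2 → seg 2, τ=1/2; S=0+157/142·τ+735/284·τ²+-537/568·τ³=4915/4544

  seg 0: a=0 b=161/71 c=0 d=-10/71
  seg 1: a=3 b=-109/71 c=-90/71 d=365/568
  seg 2: a=0 b=157/142 c=735/284 d=-537/568
  seg 3: a=5 b=8/71 c=-219/71 d=73/142
S(11/2) = 4915/4544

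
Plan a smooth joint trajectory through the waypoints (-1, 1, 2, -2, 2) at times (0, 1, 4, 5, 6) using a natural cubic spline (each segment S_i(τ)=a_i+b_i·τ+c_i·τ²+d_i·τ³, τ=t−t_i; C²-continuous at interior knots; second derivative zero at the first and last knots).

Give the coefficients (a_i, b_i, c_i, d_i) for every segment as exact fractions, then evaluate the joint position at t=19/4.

Δ: Δ0=2, Δ1=1/3, Δ2=-4, Δ3=4
row 1: diag=8, rhs=-10; c'=3/8, d'=-5/4
row 2: denom=8−3·3/8=55/8; d'=(-26−3·-5/4)/(55/8)=-178/55
row 3: denom=4−1·8/55=212/55; d'=(48−1·-178/55)/(212/55)=1409/106
back: M3=1409/106
back: M2=-178/55−8/55·1409/106=-274/53
back: M1=-5/4−3/8·-274/53=73/106
M: M0=0, M1=73/106, M2=-274/53, M3=1409/106, M4=0
seg 0: a=-1, c=M0/2=0, d=(M1−M0)/(6·1)=73/636, b=Δ0−h0·(2M0+M1)/6=1199/636
seg 1: a=1, c=M1/2=73/212, d=(M2−M1)/(6·3)=-69/212, b=Δ1−h1·(2M1+M2)/6=709/318
seg 2: a=2, c=M2/2=-137/53, d=(M3−M2)/(6·1)=1957/636, b=Δ2−h2·(2M2+M3)/6=-2857/636
seg 3: a=-2, c=M3/2=1409/212, d=(M4−M3)/(6·1)=-1409/636, b=Δ3−h3·(2M3+M4)/6=-137/318
t_q=19/4 → seg 2, τ=3/4; S=2+-2857/636·τ+-137/53·τ²+1957/636·τ³=-20691/13568

  seg 0: a=-1 b=1199/636 c=0 d=73/636
  seg 1: a=1 b=709/318 c=73/212 d=-69/212
  seg 2: a=2 b=-2857/636 c=-137/53 d=1957/636
  seg 3: a=-2 b=-137/318 c=1409/212 d=-1409/636
S(19/4) = -20691/13568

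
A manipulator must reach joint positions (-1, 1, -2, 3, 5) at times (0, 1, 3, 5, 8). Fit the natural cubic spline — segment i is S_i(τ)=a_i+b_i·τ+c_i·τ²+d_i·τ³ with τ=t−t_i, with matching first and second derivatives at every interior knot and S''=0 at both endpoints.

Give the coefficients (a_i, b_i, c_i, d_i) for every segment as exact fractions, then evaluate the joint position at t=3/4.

  seg 0: a=-1 b=889/312 c=0 d=-265/312
  seg 1: a=1 b=47/156 c=-265/104 d=257/312
  seg 2: a=-2 b=-1/156 c=249/104 d=-89/156
  seg 3: a=3 b=425/156 c=-107/104 d=107/936
S(3/4) = 5183/6656

Δ: Δ0=2, Δ1=-3/2, Δ2=5/2, Δ3=2/3
row 1: diag=6, rhs=-21; c'=1/3, d'=-7/2
row 2: denom=8−2·1/3=22/3; d'=(24−2·-7/2)/(22/3)=93/22
row 3: denom=10−2·3/11=104/11; d'=(-11−2·93/22)/(104/11)=-107/52
back: M3=-107/52
back: M2=93/22−3/11·-107/52=249/52
back: M1=-7/2−1/3·249/52=-265/52
M: M0=0, M1=-265/52, M2=249/52, M3=-107/52, M4=0
seg 0: a=-1, c=M0/2=0, d=(M1−M0)/(6·1)=-265/312, b=Δ0−h0·(2M0+M1)/6=889/312
seg 1: a=1, c=M1/2=-265/104, d=(M2−M1)/(6·2)=257/312, b=Δ1−h1·(2M1+M2)/6=47/156
seg 2: a=-2, c=M2/2=249/104, d=(M3−M2)/(6·2)=-89/156, b=Δ2−h2·(2M2+M3)/6=-1/156
seg 3: a=3, c=M3/2=-107/104, d=(M4−M3)/(6·3)=107/936, b=Δ3−h3·(2M3+M4)/6=425/156
t_q=3/4 → seg 0, τ=3/4; S=-1+889/312·τ+0·τ²+-265/312·τ³=5183/6656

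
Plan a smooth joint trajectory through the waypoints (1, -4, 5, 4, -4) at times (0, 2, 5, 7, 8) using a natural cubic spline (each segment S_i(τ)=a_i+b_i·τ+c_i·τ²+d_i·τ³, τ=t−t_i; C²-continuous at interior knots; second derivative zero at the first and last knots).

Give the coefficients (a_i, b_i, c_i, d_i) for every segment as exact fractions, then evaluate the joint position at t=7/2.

  seg 0: a=1 b=-1917/506 c=0 d=163/506
  seg 1: a=-4 b=39/506 c=489/253 d=-485/1518
  seg 2: a=5 b=771/253 c=-477/506 d=-841/2024
  seg 3: a=4 b=-2889/506 c=-3477/1012 d=1159/1012
S(7/2) = -2485/4048

Δ: Δ0=-5/2, Δ1=3, Δ2=-1/2, Δ3=-8
row 1: diag=10, rhs=33; c'=3/10, d'=33/10
row 2: denom=10−3·3/10=91/10; d'=(-21−3·33/10)/(91/10)=-309/91
row 3: denom=6−2·20/91=506/91; d'=(-45−2·-309/91)/(506/91)=-3477/506
back: M3=-3477/506
back: M2=-309/91−20/91·-3477/506=-477/253
back: M1=33/10−3/10·-477/253=978/253
M: M0=0, M1=978/253, M2=-477/253, M3=-3477/506, M4=0
seg 0: a=1, c=M0/2=0, d=(M1−M0)/(6·2)=163/506, b=Δ0−h0·(2M0+M1)/6=-1917/506
seg 1: a=-4, c=M1/2=489/253, d=(M2−M1)/(6·3)=-485/1518, b=Δ1−h1·(2M1+M2)/6=39/506
seg 2: a=5, c=M2/2=-477/506, d=(M3−M2)/(6·2)=-841/2024, b=Δ2−h2·(2M2+M3)/6=771/253
seg 3: a=4, c=M3/2=-3477/1012, d=(M4−M3)/(6·1)=1159/1012, b=Δ3−h3·(2M3+M4)/6=-2889/506
t_q=7/2 → seg 1, τ=3/2; S=-4+39/506·τ+489/253·τ²+-485/1518·τ³=-2485/4048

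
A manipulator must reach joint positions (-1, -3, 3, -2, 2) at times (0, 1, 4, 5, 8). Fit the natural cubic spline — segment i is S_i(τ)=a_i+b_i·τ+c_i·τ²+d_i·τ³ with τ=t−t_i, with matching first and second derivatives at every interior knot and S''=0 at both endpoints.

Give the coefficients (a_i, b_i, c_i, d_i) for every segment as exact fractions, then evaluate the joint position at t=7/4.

Δ: Δ0=-2, Δ1=2, Δ2=-5, Δ3=4/3
row 1: diag=8, rhs=24; c'=3/8, d'=3
row 2: denom=8−3·3/8=55/8; d'=(-42−3·3)/(55/8)=-408/55
row 3: denom=8−1·8/55=432/55; d'=(38−1·-408/55)/(432/55)=1249/216
back: M3=1249/216
back: M2=-408/55−8/55·1249/216=-223/27
back: M1=3−3/8·-223/27=439/72
M: M0=0, M1=439/72, M2=-223/27, M3=1249/216, M4=0
seg 0: a=-1, c=M0/2=0, d=(M1−M0)/(6·1)=439/432, b=Δ0−h0·(2M0+M1)/6=-1303/432
seg 1: a=-3, c=M1/2=439/144, d=(M2−M1)/(6·3)=-3101/3888, b=Δ1−h1·(2M1+M2)/6=7/216
seg 2: a=3, c=M2/2=-223/54, d=(M3−M2)/(6·1)=337/144, b=Δ2−h2·(2M2+M3)/6=-1387/432
seg 3: a=-2, c=M3/2=1249/432, d=(M4−M3)/(6·3)=-1249/3888, b=Δ3−h3·(2M3+M4)/6=-961/216
t_q=7/4 → seg 1, τ=3/4; S=-3+7/216·τ+439/144·τ²+-3101/3888·τ³=-4907/3072

  seg 0: a=-1 b=-1303/432 c=0 d=439/432
  seg 1: a=-3 b=7/216 c=439/144 d=-3101/3888
  seg 2: a=3 b=-1387/432 c=-223/54 d=337/144
  seg 3: a=-2 b=-961/216 c=1249/432 d=-1249/3888
S(7/4) = -4907/3072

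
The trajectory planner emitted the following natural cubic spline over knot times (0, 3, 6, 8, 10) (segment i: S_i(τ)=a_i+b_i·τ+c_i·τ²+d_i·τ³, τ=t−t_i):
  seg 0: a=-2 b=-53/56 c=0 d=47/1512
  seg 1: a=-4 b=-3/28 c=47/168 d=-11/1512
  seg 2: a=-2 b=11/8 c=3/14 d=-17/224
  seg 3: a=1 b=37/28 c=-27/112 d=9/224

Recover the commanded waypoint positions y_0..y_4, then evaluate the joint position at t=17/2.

y_0 = S_0(0) = a_0 = -2
y_1 = S_1(0) = a_1 = -4
y_2 = S_2(0) = a_2 = -2
y_3 = S_3(0) = a_3 = 1
y_4 = S_3(2) = 3
t_q=17/2 is in segment 3 (τ=1/2); S_3(τ)=411/256

y_0=-2 y_1=-4 y_2=-2 y_3=1 y_4=3
S(17/2) = 411/256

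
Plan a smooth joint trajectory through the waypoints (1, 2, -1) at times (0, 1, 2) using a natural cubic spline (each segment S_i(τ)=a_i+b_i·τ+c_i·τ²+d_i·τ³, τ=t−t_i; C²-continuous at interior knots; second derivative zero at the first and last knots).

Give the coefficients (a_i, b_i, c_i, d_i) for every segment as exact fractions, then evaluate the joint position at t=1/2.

  seg 0: a=1 b=2 c=0 d=-1
  seg 1: a=2 b=-1 c=-3 d=1
S(1/2) = 15/8

Δ: Δ0=1, Δ1=-3
row 1: diag=4, rhs=-24; c'=1/4, d'=-6
back: M1=-6
M: M0=0, M1=-6, M2=0
seg 0: a=1, c=M0/2=0, d=(M1−M0)/(6·1)=-1, b=Δ0−h0·(2M0+M1)/6=2
seg 1: a=2, c=M1/2=-3, d=(M2−M1)/(6·1)=1, b=Δ1−h1·(2M1+M2)/6=-1
t_q=1/2 → seg 0, τ=1/2; S=1+2·τ+0·τ²+-1·τ³=15/8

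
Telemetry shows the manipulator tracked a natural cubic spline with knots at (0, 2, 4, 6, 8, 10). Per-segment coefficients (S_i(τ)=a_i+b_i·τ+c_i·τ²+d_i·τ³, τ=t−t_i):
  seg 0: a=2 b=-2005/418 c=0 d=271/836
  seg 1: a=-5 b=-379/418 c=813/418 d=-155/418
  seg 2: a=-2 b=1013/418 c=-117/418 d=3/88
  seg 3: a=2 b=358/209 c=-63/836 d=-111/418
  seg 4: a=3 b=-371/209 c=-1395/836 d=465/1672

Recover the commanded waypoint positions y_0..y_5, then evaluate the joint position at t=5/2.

y_0=2 y_1=-5 y_2=-2 y_3=2 y_4=3 y_5=-5
S(5/2) = -16765/3344

y_0 = S_0(0) = a_0 = 2
y_1 = S_1(0) = a_1 = -5
y_2 = S_2(0) = a_2 = -2
y_3 = S_3(0) = a_3 = 2
y_4 = S_4(0) = a_4 = 3
y_5 = S_4(2) = -5
t_q=5/2 is in segment 1 (τ=1/2); S_1(τ)=-16765/3344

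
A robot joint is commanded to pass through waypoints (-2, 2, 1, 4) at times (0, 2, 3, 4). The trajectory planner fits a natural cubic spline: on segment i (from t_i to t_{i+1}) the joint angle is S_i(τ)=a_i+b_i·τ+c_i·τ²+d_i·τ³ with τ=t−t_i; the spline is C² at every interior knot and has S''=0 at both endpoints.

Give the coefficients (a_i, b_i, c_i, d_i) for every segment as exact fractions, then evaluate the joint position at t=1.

Δ: Δ0=2, Δ1=-1, Δ2=3
row 1: diag=6, rhs=-18; c'=1/6, d'=-3
row 2: denom=4−1·1/6=23/6; d'=(24−1·-3)/(23/6)=162/23
back: M2=162/23
back: M1=-3−1/6·162/23=-96/23
M: M0=0, M1=-96/23, M2=162/23, M3=0
seg 0: a=-2, c=M0/2=0, d=(M1−M0)/(6·2)=-8/23, b=Δ0−h0·(2M0+M1)/6=78/23
seg 1: a=2, c=M1/2=-48/23, d=(M2−M1)/(6·1)=43/23, b=Δ1−h1·(2M1+M2)/6=-18/23
seg 2: a=1, c=M2/2=81/23, d=(M3−M2)/(6·1)=-27/23, b=Δ2−h2·(2M2+M3)/6=15/23
t_q=1 → seg 0, τ=1; S=-2+78/23·τ+0·τ²+-8/23·τ³=24/23

  seg 0: a=-2 b=78/23 c=0 d=-8/23
  seg 1: a=2 b=-18/23 c=-48/23 d=43/23
  seg 2: a=1 b=15/23 c=81/23 d=-27/23
S(1) = 24/23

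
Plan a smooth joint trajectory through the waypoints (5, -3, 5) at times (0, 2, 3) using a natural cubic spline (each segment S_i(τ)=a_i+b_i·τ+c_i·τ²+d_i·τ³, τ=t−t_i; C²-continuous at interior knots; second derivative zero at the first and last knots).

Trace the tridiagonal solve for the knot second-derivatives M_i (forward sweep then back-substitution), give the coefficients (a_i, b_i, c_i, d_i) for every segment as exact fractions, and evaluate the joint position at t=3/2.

  seg 0: a=5 b=-8 c=0 d=1
  seg 1: a=-3 b=4 c=6 d=-2
S(3/2) = -29/8

Δ: Δ0=-4, Δ1=8
row 1: diag=6, rhs=72; c'=1/6, d'=12
back: M1=12
M: M0=0, M1=12, M2=0
seg 0: a=5, c=M0/2=0, d=(M1−M0)/(6·2)=1, b=Δ0−h0·(2M0+M1)/6=-8
seg 1: a=-3, c=M1/2=6, d=(M2−M1)/(6·1)=-2, b=Δ1−h1·(2M1+M2)/6=4
t_q=3/2 → seg 0, τ=3/2; S=5+-8·τ+0·τ²+1·τ³=-29/8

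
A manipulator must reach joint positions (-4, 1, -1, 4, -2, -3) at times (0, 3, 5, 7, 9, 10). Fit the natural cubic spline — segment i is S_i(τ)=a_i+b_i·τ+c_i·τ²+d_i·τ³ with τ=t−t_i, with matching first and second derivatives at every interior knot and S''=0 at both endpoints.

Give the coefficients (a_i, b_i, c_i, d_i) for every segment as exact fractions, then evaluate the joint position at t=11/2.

Δ: Δ0=5/3, Δ1=-1, Δ2=5/2, Δ3=-3, Δ4=-1
row 1: diag=10, rhs=-16; c'=1/5, d'=-8/5
row 2: denom=8−2·1/5=38/5; d'=(21−2·-8/5)/(38/5)=121/38
row 3: denom=8−2·5/19=142/19; d'=(-33−2·121/38)/(142/19)=-374/71
row 4: denom=6−2·19/71=388/71; d'=(12−2·-374/71)/(388/71)=400/97
back: M4=400/97
back: M3=-374/71−19/71·400/97=-618/97
back: M2=121/38−5/19·-618/97=943/194
back: M1=-8/5−1/5·943/194=-499/194
M: M0=0, M1=-499/194, M2=943/194, M3=-618/97, M4=400/97, M5=0
seg 0: a=-4, c=M0/2=0, d=(M1−M0)/(6·3)=-499/3492, b=Δ0−h0·(2M0+M1)/6=3437/1164
seg 1: a=1, c=M1/2=-499/388, d=(M2−M1)/(6·2)=721/1164, b=Δ1−h1·(2M1+M2)/6=-527/582
seg 2: a=-1, c=M2/2=943/388, d=(M3−M2)/(6·2)=-2179/2328, b=Δ2−h2·(2M2+M3)/6=805/582
seg 3: a=4, c=M3/2=-309/97, d=(M4−M3)/(6·2)=509/582, b=Δ3−h3·(2M3+M4)/6=-37/291
seg 4: a=-2, c=M4/2=200/97, d=(M5−M4)/(6·1)=-200/291, b=Δ4−h4·(2M4+M5)/6=-691/291
t_q=11/2 → seg 2, τ=1/2; S=-1+805/582·τ+943/388·τ²+-2179/2328·τ³=1131/6208

  seg 0: a=-4 b=3437/1164 c=0 d=-499/3492
  seg 1: a=1 b=-527/582 c=-499/388 d=721/1164
  seg 2: a=-1 b=805/582 c=943/388 d=-2179/2328
  seg 3: a=4 b=-37/291 c=-309/97 d=509/582
  seg 4: a=-2 b=-691/291 c=200/97 d=-200/291
S(11/2) = 1131/6208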